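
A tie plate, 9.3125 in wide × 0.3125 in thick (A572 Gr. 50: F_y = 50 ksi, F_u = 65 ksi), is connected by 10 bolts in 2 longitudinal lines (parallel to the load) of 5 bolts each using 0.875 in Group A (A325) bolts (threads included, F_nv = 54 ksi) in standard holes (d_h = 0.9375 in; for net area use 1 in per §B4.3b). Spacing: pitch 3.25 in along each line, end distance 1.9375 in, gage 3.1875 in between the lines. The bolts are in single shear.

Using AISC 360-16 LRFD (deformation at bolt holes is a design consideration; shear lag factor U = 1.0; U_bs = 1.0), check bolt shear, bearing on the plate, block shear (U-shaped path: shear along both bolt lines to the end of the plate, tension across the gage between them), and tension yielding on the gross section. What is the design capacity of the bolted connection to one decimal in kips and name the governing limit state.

Bolt shear: A_b = π(0.875)²/4 = 0.60132 in². φR_n = 0.75 × 54 × 0.60132 × 10 × 1 = 243.5 kips.
Bearing (0.3125 in plate, F_u = 65 ksi): end bolts L_c = 1.9375 − 0.9375/2 = 1.46875, R_n = min(1.2×1.46875×0.3125×65, 2.4×0.875×0.3125×65) = 35.801 kips/bolt; interior L_c = 3.25 − 0.9375 = 2.3125, R_n = 42.656 kips/bolt. φR_n = 0.75 × (2×35.801 + 8×42.656) = 309.6 kips.
Block shear: shear path 2×[1.9375+4×3.25] = 2×14.9375 in, A_gv = 9.3359, A_nv = 2×(14.9375 − 4.5×1)×0.3125 = 6.5234 in²; tension across gage: (3.1875 − 1×1)×0.3125 = 0.68359 in². R_n = min(0.6×65×6.5234, 0.6×50×9.3359) + 1.0×65×0.68359 = min(254.41, 280.08) + 44.433 = 298.84 kips. φR_n = 0.75 × 298.84 = 224.1 kips.
Tension yield (gross): A_g = 9.3125×0.3125 = 2.9102 in². φR_n = 0.90 × 50 × 2.9102 = 131.0 kips.
Governing: min(243.5, 309.6, 224.1, 131.0) = 131.0 kips → gross-section yield.

131.0 kips (gross-section yield governs)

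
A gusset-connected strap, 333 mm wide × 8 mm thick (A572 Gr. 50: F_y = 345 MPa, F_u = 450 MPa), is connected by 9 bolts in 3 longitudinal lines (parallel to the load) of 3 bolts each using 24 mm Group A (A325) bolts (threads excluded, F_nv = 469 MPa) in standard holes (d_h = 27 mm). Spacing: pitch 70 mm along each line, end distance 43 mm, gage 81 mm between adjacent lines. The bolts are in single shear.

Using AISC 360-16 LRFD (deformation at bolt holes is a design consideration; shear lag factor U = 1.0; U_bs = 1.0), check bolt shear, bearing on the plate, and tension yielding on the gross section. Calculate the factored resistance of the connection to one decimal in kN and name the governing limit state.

827.2 kN (gross-section yield governs)

Bolt shear: A_b = π(24)²/4 = 452.39 mm². φR_n = 0.75 × 469 × 452.39 × 9 × 1 = 1432.2 kN.
Bearing (8 mm plate, F_u = 450 MPa): end bolts L_c = 43 − 27/2 = 29.5, R_n = min(1.2×29.5×8×450, 2.4×24×8×450) = 127.44 kN/bolt; interior L_c = 70 − 27 = 43, R_n = 185.76 kN/bolt. φR_n = 0.75 × (3×127.44 + 6×185.76) = 1122.7 kN.
Tension yield (gross): A_g = 333×8 = 2664 mm². φR_n = 0.90 × 345 × 2664 = 827.2 kN.
Governing: min(1432.2, 1122.7, 827.2) = 827.2 kN → gross-section yield.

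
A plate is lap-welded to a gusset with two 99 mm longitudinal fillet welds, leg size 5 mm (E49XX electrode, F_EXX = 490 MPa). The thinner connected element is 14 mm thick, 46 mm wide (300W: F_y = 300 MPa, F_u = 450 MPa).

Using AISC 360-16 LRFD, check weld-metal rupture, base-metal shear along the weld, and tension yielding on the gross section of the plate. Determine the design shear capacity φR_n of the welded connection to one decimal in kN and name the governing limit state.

Weld metal: throat = 0.707×5 = 3.535 mm, L = 2×99 = 198 mm. φR_n = 0.75 × 0.6 × 490 × 3.535 × 198 = 154.3 kN.
Base metal shear (14 mm plate): yield φR_n = 1.0×0.6×300×14×198 = 499.0 kN; rupture φR_n = 0.75×0.6×450×14×198 = 561.3 kN; take 499.0 kN (yield).
Tension yield (gross): A_g = 46×14 = 644 mm². φR_n = 0.90 × 300 × 644 = 173.9 kN.
Governing: min(154.3, 499.0, 173.9) = 154.3 kN → weld metal.

154.3 kN (weld metal governs)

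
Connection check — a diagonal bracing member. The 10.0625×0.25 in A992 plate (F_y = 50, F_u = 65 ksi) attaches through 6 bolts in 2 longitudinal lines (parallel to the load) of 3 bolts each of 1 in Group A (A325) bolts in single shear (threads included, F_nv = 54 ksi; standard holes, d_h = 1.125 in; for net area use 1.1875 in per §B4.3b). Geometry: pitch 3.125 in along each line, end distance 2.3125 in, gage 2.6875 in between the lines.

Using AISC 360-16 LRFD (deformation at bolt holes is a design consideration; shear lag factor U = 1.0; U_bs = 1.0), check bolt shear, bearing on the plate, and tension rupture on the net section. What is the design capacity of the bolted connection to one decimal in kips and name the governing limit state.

Bolt shear: A_b = π(1)²/4 = 0.7854 in². φR_n = 0.75 × 54 × 0.7854 × 6 × 1 = 190.9 kips.
Bearing (0.25 in plate, F_u = 65 ksi): end bolts L_c = 2.3125 − 1.125/2 = 1.75, R_n = min(1.2×1.75×0.25×65, 2.4×1×0.25×65) = 34.125 kips/bolt; interior L_c = 3.125 − 1.125 = 2, R_n = 39 kips/bolt. φR_n = 0.75 × (2×34.125 + 4×39) = 168.2 kips.
Tension rupture (net): A_n = (10.0625 − 2×1.1875)×0.25 = 1.9219 in² (U = 1.0, A_e = A_n). φR_n = 0.75 × 65 × 1.9219 = 93.7 kips.
Governing: min(190.9, 168.2, 93.7) = 93.7 kips → net-section rupture.

93.7 kips (net-section rupture governs)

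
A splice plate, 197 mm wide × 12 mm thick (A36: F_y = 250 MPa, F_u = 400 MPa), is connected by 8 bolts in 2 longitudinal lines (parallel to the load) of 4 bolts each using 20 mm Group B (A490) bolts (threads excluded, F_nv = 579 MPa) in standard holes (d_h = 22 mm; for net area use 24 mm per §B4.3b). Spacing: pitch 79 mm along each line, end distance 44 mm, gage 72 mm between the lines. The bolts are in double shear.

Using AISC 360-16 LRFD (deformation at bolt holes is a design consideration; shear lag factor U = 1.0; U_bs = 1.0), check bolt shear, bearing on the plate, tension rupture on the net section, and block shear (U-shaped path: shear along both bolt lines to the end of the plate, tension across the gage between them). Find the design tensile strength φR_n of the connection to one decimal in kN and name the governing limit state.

Bolt shear: A_b = π(20)²/4 = 314.16 mm². φR_n = 0.75 × 579 × 314.16 × 8 × 2 = 2182.8 kN.
Bearing (12 mm plate, F_u = 400 MPa): end bolts L_c = 44 − 22/2 = 33, R_n = min(1.2×33×12×400, 2.4×20×12×400) = 190.08 kN/bolt; interior L_c = 79 − 22 = 57, R_n = 230.4 kN/bolt. φR_n = 0.75 × (2×190.08 + 6×230.4) = 1321.9 kN.
Tension rupture (net): A_n = (197 − 2×24)×12 = 1788 mm² (U = 1.0, A_e = A_n). φR_n = 0.75 × 400 × 1788 = 536.4 kN.
Block shear: shear path 2×[44+3×79] = 2×281 mm, A_gv = 6744, A_nv = 2×(281 − 3.5×24)×12 = 4728 mm²; tension across gage: (72 − 1×24)×12 = 576 mm². R_n = min(0.6×400×4728, 0.6×250×6744) + 1.0×400×576 = min(1134.7, 1011.6) + 230.4 = 1242 kN. φR_n = 0.75 × 1242 = 931.5 kN.
Governing: min(2182.8, 1321.9, 536.4, 931.5) = 536.4 kN → net-section rupture.

536.4 kN (net-section rupture governs)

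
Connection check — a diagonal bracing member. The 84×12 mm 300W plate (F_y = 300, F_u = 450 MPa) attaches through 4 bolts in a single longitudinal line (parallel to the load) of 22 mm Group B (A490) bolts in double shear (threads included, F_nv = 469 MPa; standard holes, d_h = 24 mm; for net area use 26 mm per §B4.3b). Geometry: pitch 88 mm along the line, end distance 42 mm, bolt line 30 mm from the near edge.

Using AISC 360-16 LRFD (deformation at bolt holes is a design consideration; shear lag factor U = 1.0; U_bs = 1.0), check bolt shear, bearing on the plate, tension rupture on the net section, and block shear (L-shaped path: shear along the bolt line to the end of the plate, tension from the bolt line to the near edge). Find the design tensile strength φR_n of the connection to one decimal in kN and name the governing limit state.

234.9 kN (net-section rupture governs)

Bolt shear: A_b = π(22)²/4 = 380.13 mm². φR_n = 0.75 × 469 × 380.13 × 4 × 2 = 1069.7 kN.
Bearing (12 mm plate, F_u = 450 MPa): end bolts L_c = 42 − 24/2 = 30, R_n = min(1.2×30×12×450, 2.4×22×12×450) = 194.4 kN/bolt; interior L_c = 88 − 24 = 64, R_n = 285.12 kN/bolt. φR_n = 0.75 × (1×194.4 + 3×285.12) = 787.3 kN.
Tension rupture (net): A_n = (84 − 1×26)×12 = 696 mm² (U = 1.0, A_e = A_n). φR_n = 0.75 × 450 × 696 = 234.9 kN.
Block shear: shear path 1×[42+3×88] = 1×306 mm, A_gv = 3672, A_nv = 1×(306 − 3.5×26)×12 = 2580 mm²; tension to near edge: (30 − 0.5×26)×12 = 204 mm². R_n = min(0.6×450×2580, 0.6×300×3672) + 1.0×450×204 = min(696.6, 660.96) + 91.8 = 752.76 kN. φR_n = 0.75 × 752.76 = 564.6 kN.
Governing: min(1069.7, 787.3, 234.9, 564.6) = 234.9 kN → net-section rupture.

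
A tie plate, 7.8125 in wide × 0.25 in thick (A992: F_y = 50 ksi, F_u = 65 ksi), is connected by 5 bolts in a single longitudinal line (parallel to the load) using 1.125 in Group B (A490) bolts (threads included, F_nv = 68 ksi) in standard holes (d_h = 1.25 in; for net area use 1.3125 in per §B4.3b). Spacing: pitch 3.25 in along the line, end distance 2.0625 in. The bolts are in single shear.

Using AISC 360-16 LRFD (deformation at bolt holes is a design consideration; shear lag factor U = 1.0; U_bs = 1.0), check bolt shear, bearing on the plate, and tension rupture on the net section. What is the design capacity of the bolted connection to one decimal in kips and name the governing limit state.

79.2 kips (net-section rupture governs)

Bolt shear: A_b = π(1.125)²/4 = 0.99402 in². φR_n = 0.75 × 68 × 0.99402 × 5 × 1 = 253.5 kips.
Bearing (0.25 in plate, F_u = 65 ksi): end bolts L_c = 2.0625 − 1.25/2 = 1.4375, R_n = min(1.2×1.4375×0.25×65, 2.4×1.125×0.25×65) = 28.031 kips/bolt; interior L_c = 3.25 − 1.25 = 2, R_n = 39 kips/bolt. φR_n = 0.75 × (1×28.031 + 4×39) = 138.0 kips.
Tension rupture (net): A_n = (7.8125 − 1×1.3125)×0.25 = 1.625 in² (U = 1.0, A_e = A_n). φR_n = 0.75 × 65 × 1.625 = 79.2 kips.
Governing: min(253.5, 138.0, 79.2) = 79.2 kips → net-section rupture.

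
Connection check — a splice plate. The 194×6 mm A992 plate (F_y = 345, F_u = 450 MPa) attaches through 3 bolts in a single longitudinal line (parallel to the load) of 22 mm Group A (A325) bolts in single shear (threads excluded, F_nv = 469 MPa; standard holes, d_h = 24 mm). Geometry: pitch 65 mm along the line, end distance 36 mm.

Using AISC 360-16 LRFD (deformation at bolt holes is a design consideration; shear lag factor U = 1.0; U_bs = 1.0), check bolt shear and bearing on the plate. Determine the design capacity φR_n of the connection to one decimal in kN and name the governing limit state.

257.6 kN (bearing governs)

Bolt shear: A_b = π(22)²/4 = 380.13 mm². φR_n = 0.75 × 469 × 380.13 × 3 × 1 = 401.1 kN.
Bearing (6 mm plate, F_u = 450 MPa): end bolts L_c = 36 − 24/2 = 24, R_n = min(1.2×24×6×450, 2.4×22×6×450) = 77.76 kN/bolt; interior L_c = 65 − 24 = 41, R_n = 132.84 kN/bolt. φR_n = 0.75 × (1×77.76 + 2×132.84) = 257.6 kN.
Governing: min(401.1, 257.6) = 257.6 kN → bearing.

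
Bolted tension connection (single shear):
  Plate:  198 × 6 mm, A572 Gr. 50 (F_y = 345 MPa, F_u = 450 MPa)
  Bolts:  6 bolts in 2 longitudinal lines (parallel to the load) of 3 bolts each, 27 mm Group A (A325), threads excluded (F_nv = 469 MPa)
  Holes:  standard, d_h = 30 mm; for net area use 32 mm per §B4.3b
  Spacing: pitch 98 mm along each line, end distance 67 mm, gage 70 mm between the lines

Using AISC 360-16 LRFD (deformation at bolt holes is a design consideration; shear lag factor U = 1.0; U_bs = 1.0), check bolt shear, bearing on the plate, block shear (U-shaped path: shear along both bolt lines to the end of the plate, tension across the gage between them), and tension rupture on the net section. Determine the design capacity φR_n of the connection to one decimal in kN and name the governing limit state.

271.4 kN (net-section rupture governs)

Bolt shear: A_b = π(27)²/4 = 572.56 mm². φR_n = 0.75 × 469 × 572.56 × 6 × 1 = 1208.4 kN.
Bearing (6 mm plate, F_u = 450 MPa): end bolts L_c = 67 − 30/2 = 52, R_n = min(1.2×52×6×450, 2.4×27×6×450) = 168.48 kN/bolt; interior L_c = 98 − 30 = 68, R_n = 174.96 kN/bolt. φR_n = 0.75 × (2×168.48 + 4×174.96) = 777.6 kN.
Block shear: shear path 2×[67+2×98] = 2×263 mm, A_gv = 3156, A_nv = 2×(263 − 2.5×32)×6 = 2196 mm²; tension across gage: (70 − 1×32)×6 = 228 mm². R_n = min(0.6×450×2196, 0.6×345×3156) + 1.0×450×228 = min(592.92, 653.29) + 102.6 = 695.52 kN. φR_n = 0.75 × 695.52 = 521.6 kN.
Tension rupture (net): A_n = (198 − 2×32)×6 = 804 mm² (U = 1.0, A_e = A_n). φR_n = 0.75 × 450 × 804 = 271.4 kN.
Governing: min(1208.4, 777.6, 521.6, 271.4) = 271.4 kN → net-section rupture.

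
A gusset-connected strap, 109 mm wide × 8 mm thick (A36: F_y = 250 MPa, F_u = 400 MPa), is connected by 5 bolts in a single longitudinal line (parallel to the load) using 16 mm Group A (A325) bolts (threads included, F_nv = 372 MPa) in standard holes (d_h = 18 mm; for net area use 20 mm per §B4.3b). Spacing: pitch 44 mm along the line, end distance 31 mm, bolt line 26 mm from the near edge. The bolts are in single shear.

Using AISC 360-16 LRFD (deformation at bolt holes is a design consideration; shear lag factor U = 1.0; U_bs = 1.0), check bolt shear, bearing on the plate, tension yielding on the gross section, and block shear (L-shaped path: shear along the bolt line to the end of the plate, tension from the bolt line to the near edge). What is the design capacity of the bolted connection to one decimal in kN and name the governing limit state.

Bolt shear: A_b = π(16)²/4 = 201.06 mm². φR_n = 0.75 × 372 × 201.06 × 5 × 1 = 280.5 kN.
Bearing (8 mm plate, F_u = 400 MPa): end bolts L_c = 31 − 18/2 = 22, R_n = min(1.2×22×8×400, 2.4×16×8×400) = 84.48 kN/bolt; interior L_c = 44 − 18 = 26, R_n = 99.84 kN/bolt. φR_n = 0.75 × (1×84.48 + 4×99.84) = 362.9 kN.
Tension yield (gross): A_g = 109×8 = 872 mm². φR_n = 0.90 × 250 × 872 = 196.2 kN.
Block shear: shear path 1×[31+4×44] = 1×207 mm, A_gv = 1656, A_nv = 1×(207 − 4.5×20)×8 = 936 mm²; tension to near edge: (26 − 0.5×20)×8 = 128 mm². R_n = min(0.6×400×936, 0.6×250×1656) + 1.0×400×128 = min(224.64, 248.4) + 51.2 = 275.84 kN. φR_n = 0.75 × 275.84 = 206.9 kN.
Governing: min(280.5, 362.9, 196.2, 206.9) = 196.2 kN → gross-section yield.

196.2 kN (gross-section yield governs)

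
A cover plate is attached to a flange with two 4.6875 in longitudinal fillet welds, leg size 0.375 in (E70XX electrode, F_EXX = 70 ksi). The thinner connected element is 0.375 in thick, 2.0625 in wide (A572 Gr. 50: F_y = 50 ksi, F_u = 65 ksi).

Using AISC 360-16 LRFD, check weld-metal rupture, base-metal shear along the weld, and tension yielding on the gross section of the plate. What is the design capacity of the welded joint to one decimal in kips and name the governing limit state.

Weld metal: throat = 0.707×0.375 = 0.26513 in, L = 2×4.6875 = 9.375 in. φR_n = 0.75 × 0.6 × 70 × 0.26513 × 9.375 = 78.3 kips.
Base metal shear (0.375 in plate): yield φR_n = 1.0×0.6×50×0.375×9.375 = 105.5 kips; rupture φR_n = 0.75×0.6×65×0.375×9.375 = 102.8 kips; take 102.8 kips (rupture).
Tension yield (gross): A_g = 2.0625×0.375 = 0.77344 in². φR_n = 0.90 × 50 × 0.77344 = 34.8 kips.
Governing: min(78.3, 102.8, 34.8) = 34.8 kips → gross-section yield.

34.8 kips (gross-section yield governs)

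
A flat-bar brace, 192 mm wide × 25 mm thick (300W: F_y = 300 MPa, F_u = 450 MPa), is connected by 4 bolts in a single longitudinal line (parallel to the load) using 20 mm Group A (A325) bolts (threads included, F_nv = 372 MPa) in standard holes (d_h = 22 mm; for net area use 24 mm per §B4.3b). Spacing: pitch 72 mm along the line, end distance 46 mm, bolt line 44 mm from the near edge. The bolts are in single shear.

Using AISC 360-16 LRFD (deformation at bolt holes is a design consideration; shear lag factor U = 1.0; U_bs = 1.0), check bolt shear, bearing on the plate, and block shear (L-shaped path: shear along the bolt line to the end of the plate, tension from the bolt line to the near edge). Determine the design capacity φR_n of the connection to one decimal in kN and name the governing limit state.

Bolt shear: A_b = π(20)²/4 = 314.16 mm². φR_n = 0.75 × 372 × 314.16 × 4 × 1 = 350.6 kN.
Bearing (25 mm plate, F_u = 450 MPa): end bolts L_c = 46 − 22/2 = 35, R_n = min(1.2×35×25×450, 2.4×20×25×450) = 472.5 kN/bolt; interior L_c = 72 − 22 = 50, R_n = 540 kN/bolt. φR_n = 0.75 × (1×472.5 + 3×540) = 1569.4 kN.
Block shear: shear path 1×[46+3×72] = 1×262 mm, A_gv = 6550, A_nv = 1×(262 − 3.5×24)×25 = 4450 mm²; tension to near edge: (44 − 0.5×24)×25 = 800 mm². R_n = min(0.6×450×4450, 0.6×300×6550) + 1.0×450×800 = min(1201.5, 1179) + 360 = 1539 kN. φR_n = 0.75 × 1539 = 1154.3 kN.
Governing: min(350.6, 1569.4, 1154.3) = 350.6 kN → bolt shear.

350.6 kN (bolt shear governs)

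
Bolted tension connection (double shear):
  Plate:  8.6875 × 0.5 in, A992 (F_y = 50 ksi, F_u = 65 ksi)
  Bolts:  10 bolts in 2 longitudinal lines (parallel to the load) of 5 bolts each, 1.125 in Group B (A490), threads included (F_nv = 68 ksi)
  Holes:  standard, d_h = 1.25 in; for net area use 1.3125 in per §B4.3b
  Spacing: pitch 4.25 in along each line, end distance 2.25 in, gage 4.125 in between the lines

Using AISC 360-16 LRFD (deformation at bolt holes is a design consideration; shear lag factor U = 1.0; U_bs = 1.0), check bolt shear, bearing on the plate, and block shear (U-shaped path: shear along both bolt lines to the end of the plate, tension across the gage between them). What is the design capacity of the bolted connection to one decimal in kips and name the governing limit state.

458.9 kips (block shear governs)

Bolt shear: A_b = π(1.125)²/4 = 0.99402 in². φR_n = 0.75 × 68 × 0.99402 × 10 × 2 = 1013.9 kips.
Bearing (0.5 in plate, F_u = 65 ksi): end bolts L_c = 2.25 − 1.25/2 = 1.625, R_n = min(1.2×1.625×0.5×65, 2.4×1.125×0.5×65) = 63.375 kips/bolt; interior L_c = 4.25 − 1.25 = 3, R_n = 87.75 kips/bolt. φR_n = 0.75 × (2×63.375 + 8×87.75) = 621.6 kips.
Block shear: shear path 2×[2.25+4×4.25] = 2×19.25 in, A_gv = 19.25, A_nv = 2×(19.25 − 4.5×1.3125)×0.5 = 13.344 in²; tension across gage: (4.125 − 1×1.3125)×0.5 = 1.4063 in². R_n = min(0.6×65×13.344, 0.6×50×19.25) + 1.0×65×1.4063 = min(520.42, 577.5) + 91.41 = 611.83 kips. φR_n = 0.75 × 611.83 = 458.9 kips.
Governing: min(1013.9, 621.6, 458.9) = 458.9 kips → block shear.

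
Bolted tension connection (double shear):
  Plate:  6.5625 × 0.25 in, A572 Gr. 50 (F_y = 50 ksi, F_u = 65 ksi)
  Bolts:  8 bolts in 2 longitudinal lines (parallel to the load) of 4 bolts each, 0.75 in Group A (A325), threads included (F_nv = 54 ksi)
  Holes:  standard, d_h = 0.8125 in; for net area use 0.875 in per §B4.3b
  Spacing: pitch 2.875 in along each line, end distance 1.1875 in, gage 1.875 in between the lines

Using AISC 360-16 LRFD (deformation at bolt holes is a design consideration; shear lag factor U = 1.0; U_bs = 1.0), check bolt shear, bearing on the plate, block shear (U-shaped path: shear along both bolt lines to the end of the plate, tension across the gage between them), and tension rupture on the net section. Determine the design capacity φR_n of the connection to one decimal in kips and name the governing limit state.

58.7 kips (net-section rupture governs)

Bolt shear: A_b = π(0.75)²/4 = 0.44179 in². φR_n = 0.75 × 54 × 0.44179 × 8 × 2 = 286.3 kips.
Bearing (0.25 in plate, F_u = 65 ksi): end bolts L_c = 1.1875 − 0.8125/2 = 0.78125, R_n = min(1.2×0.78125×0.25×65, 2.4×0.75×0.25×65) = 15.234 kips/bolt; interior L_c = 2.875 − 0.8125 = 2.0625, R_n = 29.25 kips/bolt. φR_n = 0.75 × (2×15.234 + 6×29.25) = 154.5 kips.
Block shear: shear path 2×[1.1875+3×2.875] = 2×9.8125 in, A_gv = 4.9063, A_nv = 2×(9.8125 − 3.5×0.875)×0.25 = 3.375 in²; tension across gage: (1.875 − 1×0.875)×0.25 = 0.25 in². R_n = min(0.6×65×3.375, 0.6×50×4.9063) + 1.0×65×0.25 = min(131.63, 147.19) + 16.25 = 147.88 kips. φR_n = 0.75 × 147.88 = 110.9 kips.
Tension rupture (net): A_n = (6.5625 − 2×0.875)×0.25 = 1.2031 in² (U = 1.0, A_e = A_n). φR_n = 0.75 × 65 × 1.2031 = 58.7 kips.
Governing: min(286.3, 154.5, 110.9, 58.7) = 58.7 kips → net-section rupture.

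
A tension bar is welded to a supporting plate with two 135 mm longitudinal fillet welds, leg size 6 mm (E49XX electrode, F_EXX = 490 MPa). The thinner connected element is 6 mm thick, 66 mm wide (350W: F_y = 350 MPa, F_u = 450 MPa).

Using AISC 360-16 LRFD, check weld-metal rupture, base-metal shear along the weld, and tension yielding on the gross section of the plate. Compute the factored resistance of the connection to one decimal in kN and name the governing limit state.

Weld metal: throat = 0.707×6 = 4.242 mm, L = 2×135 = 270 mm. φR_n = 0.75 × 0.6 × 490 × 4.242 × 270 = 252.5 kN.
Base metal shear (6 mm plate): yield φR_n = 1.0×0.6×350×6×270 = 340.2 kN; rupture φR_n = 0.75×0.6×450×6×270 = 328.1 kN; take 328.1 kN (rupture).
Tension yield (gross): A_g = 66×6 = 396 mm². φR_n = 0.90 × 350 × 396 = 124.7 kN.
Governing: min(252.5, 328.1, 124.7) = 124.7 kN → gross-section yield.

124.7 kN (gross-section yield governs)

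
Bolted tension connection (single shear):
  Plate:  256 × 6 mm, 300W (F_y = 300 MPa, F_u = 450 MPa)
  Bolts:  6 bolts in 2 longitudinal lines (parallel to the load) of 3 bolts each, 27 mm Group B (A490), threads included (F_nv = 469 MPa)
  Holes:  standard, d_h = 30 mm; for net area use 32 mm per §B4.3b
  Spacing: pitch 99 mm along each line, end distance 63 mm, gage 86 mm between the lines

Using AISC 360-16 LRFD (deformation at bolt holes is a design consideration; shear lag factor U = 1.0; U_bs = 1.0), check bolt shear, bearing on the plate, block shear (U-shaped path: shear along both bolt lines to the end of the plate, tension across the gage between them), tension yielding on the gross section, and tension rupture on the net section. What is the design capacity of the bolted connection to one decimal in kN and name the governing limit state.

388.8 kN (net-section rupture governs)

Bolt shear: A_b = π(27)²/4 = 572.56 mm². φR_n = 0.75 × 469 × 572.56 × 6 × 1 = 1208.4 kN.
Bearing (6 mm plate, F_u = 450 MPa): end bolts L_c = 63 − 30/2 = 48, R_n = min(1.2×48×6×450, 2.4×27×6×450) = 155.52 kN/bolt; interior L_c = 99 − 30 = 69, R_n = 174.96 kN/bolt. φR_n = 0.75 × (2×155.52 + 4×174.96) = 758.2 kN.
Block shear: shear path 2×[63+2×99] = 2×261 mm, A_gv = 3132, A_nv = 2×(261 − 2.5×32)×6 = 2172 mm²; tension across gage: (86 − 1×32)×6 = 324 mm². R_n = min(0.6×450×2172, 0.6×300×3132) + 1.0×450×324 = min(586.44, 563.76) + 145.8 = 709.56 kN. φR_n = 0.75 × 709.56 = 532.2 kN.
Tension yield (gross): A_g = 256×6 = 1536 mm². φR_n = 0.90 × 300 × 1536 = 414.7 kN.
Tension rupture (net): A_n = (256 − 2×32)×6 = 1152 mm² (U = 1.0, A_e = A_n). φR_n = 0.75 × 450 × 1152 = 388.8 kN.
Governing: min(1208.4, 758.2, 532.2, 414.7, 388.8) = 388.8 kN → net-section rupture.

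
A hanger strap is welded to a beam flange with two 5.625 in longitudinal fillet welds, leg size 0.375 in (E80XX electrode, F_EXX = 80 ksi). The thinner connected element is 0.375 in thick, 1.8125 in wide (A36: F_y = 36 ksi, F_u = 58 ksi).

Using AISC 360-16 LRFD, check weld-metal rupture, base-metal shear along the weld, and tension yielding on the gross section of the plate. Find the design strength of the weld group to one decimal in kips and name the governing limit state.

22.0 kips (gross-section yield governs)

Weld metal: throat = 0.707×0.375 = 0.26513 in, L = 2×5.625 = 11.25 in. φR_n = 0.75 × 0.6 × 80 × 0.26513 × 11.25 = 107.4 kips.
Base metal shear (0.375 in plate): yield φR_n = 1.0×0.6×36×0.375×11.25 = 91.1 kips; rupture φR_n = 0.75×0.6×58×0.375×11.25 = 110.1 kips; take 91.1 kips (yield).
Tension yield (gross): A_g = 1.8125×0.375 = 0.67969 in². φR_n = 0.90 × 36 × 0.67969 = 22.0 kips.
Governing: min(107.4, 91.1, 22.0) = 22.0 kips → gross-section yield.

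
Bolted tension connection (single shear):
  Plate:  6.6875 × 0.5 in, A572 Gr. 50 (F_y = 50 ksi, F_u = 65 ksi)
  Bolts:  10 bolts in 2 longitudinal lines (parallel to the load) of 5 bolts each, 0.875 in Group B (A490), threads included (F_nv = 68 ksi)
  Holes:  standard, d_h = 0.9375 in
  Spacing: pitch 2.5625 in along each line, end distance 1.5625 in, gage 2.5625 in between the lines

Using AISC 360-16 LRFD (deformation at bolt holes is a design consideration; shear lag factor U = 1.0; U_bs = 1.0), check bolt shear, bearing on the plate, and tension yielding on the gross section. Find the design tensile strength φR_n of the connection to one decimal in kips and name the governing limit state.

Bolt shear: A_b = π(0.875)²/4 = 0.60132 in². φR_n = 0.75 × 68 × 0.60132 × 10 × 1 = 306.7 kips.
Bearing (0.5 in plate, F_u = 65 ksi): end bolts L_c = 1.5625 − 0.9375/2 = 1.09375, R_n = min(1.2×1.09375×0.5×65, 2.4×0.875×0.5×65) = 42.656 kips/bolt; interior L_c = 2.5625 − 0.9375 = 1.625, R_n = 63.375 kips/bolt. φR_n = 0.75 × (2×42.656 + 8×63.375) = 444.2 kips.
Tension yield (gross): A_g = 6.6875×0.5 = 3.3438 in². φR_n = 0.90 × 50 × 3.3438 = 150.5 kips.
Governing: min(306.7, 444.2, 150.5) = 150.5 kips → gross-section yield.

150.5 kips (gross-section yield governs)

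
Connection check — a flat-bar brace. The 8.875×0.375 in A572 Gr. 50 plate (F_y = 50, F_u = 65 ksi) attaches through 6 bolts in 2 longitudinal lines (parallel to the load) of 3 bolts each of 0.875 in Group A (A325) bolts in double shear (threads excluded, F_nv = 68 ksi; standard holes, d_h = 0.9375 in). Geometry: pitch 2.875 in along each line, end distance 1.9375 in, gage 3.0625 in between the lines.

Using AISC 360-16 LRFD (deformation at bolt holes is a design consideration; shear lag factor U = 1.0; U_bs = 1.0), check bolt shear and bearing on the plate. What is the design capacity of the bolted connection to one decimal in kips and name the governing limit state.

Bolt shear: A_b = π(0.875)²/4 = 0.60132 in². φR_n = 0.75 × 68 × 0.60132 × 6 × 2 = 368.0 kips.
Bearing (0.375 in plate, F_u = 65 ksi): end bolts L_c = 1.9375 − 0.9375/2 = 1.46875, R_n = min(1.2×1.46875×0.375×65, 2.4×0.875×0.375×65) = 42.961 kips/bolt; interior L_c = 2.875 − 0.9375 = 1.9375, R_n = 51.188 kips/bolt. φR_n = 0.75 × (2×42.961 + 4×51.188) = 218.0 kips.
Governing: min(368.0, 218.0) = 218.0 kips → bearing.

218.0 kips (bearing governs)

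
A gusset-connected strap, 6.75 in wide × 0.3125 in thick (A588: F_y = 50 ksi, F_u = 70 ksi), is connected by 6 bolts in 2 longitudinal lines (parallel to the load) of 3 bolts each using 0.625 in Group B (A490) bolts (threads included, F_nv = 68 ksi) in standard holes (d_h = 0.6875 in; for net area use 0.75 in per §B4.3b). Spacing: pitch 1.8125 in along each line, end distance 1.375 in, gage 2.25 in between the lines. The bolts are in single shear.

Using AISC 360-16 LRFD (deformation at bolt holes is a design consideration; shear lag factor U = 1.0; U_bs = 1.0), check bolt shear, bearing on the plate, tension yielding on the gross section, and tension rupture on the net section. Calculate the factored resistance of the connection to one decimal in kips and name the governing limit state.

Bolt shear: A_b = π(0.625)²/4 = 0.3068 in². φR_n = 0.75 × 68 × 0.3068 × 6 × 1 = 93.9 kips.
Bearing (0.3125 in plate, F_u = 70 ksi): end bolts L_c = 1.375 − 0.6875/2 = 1.03125, R_n = min(1.2×1.03125×0.3125×70, 2.4×0.625×0.3125×70) = 27.07 kips/bolt; interior L_c = 1.8125 − 0.6875 = 1.125, R_n = 29.531 kips/bolt. φR_n = 0.75 × (2×27.07 + 4×29.531) = 129.2 kips.
Tension yield (gross): A_g = 6.75×0.3125 = 2.1094 in². φR_n = 0.90 × 50 × 2.1094 = 94.9 kips.
Tension rupture (net): A_n = (6.75 − 2×0.75)×0.3125 = 1.6406 in² (U = 1.0, A_e = A_n). φR_n = 0.75 × 70 × 1.6406 = 86.1 kips.
Governing: min(93.9, 129.2, 94.9, 86.1) = 86.1 kips → net-section rupture.

86.1 kips (net-section rupture governs)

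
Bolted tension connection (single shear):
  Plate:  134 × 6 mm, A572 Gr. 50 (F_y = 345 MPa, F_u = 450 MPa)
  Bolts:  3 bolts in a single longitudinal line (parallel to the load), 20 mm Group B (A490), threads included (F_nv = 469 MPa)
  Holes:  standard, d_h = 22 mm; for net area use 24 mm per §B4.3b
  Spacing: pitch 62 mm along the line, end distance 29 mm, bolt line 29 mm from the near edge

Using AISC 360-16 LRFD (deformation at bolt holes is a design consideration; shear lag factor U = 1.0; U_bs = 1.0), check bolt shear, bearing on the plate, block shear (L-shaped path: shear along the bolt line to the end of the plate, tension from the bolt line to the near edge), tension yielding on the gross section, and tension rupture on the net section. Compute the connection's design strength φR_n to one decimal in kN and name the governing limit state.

Bolt shear: A_b = π(20)²/4 = 314.16 mm². φR_n = 0.75 × 469 × 314.16 × 3 × 1 = 331.5 kN.
Bearing (6 mm plate, F_u = 450 MPa): end bolts L_c = 29 − 22/2 = 18, R_n = min(1.2×18×6×450, 2.4×20×6×450) = 58.32 kN/bolt; interior L_c = 62 − 22 = 40, R_n = 129.6 kN/bolt. φR_n = 0.75 × (1×58.32 + 2×129.6) = 238.1 kN.
Block shear: shear path 1×[29+2×62] = 1×153 mm, A_gv = 918, A_nv = 1×(153 − 2.5×24)×6 = 558 mm²; tension to near edge: (29 − 0.5×24)×6 = 102 mm². R_n = min(0.6×450×558, 0.6×345×918) + 1.0×450×102 = min(150.66, 190.03) + 45.9 = 196.56 kN. φR_n = 0.75 × 196.56 = 147.4 kN.
Tension yield (gross): A_g = 134×6 = 804 mm². φR_n = 0.90 × 345 × 804 = 249.6 kN.
Tension rupture (net): A_n = (134 − 1×24)×6 = 660 mm² (U = 1.0, A_e = A_n). φR_n = 0.75 × 450 × 660 = 222.8 kN.
Governing: min(331.5, 238.1, 147.4, 249.6, 222.8) = 147.4 kN → block shear.

147.4 kN (block shear governs)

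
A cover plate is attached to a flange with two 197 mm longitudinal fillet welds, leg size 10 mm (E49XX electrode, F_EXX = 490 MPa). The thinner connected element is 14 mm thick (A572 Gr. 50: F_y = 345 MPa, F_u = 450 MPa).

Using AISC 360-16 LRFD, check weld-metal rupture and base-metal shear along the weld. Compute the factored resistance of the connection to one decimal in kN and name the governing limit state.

614.2 kN (weld metal governs)

Weld metal: throat = 0.707×10 = 7.07 mm, L = 2×197 = 394 mm. φR_n = 0.75 × 0.6 × 490 × 7.07 × 394 = 614.2 kN.
Base metal shear (14 mm plate): yield φR_n = 1.0×0.6×345×14×394 = 1141.8 kN; rupture φR_n = 0.75×0.6×450×14×394 = 1117.0 kN; take 1117.0 kN (rupture).
Governing: min(614.2, 1117.0) = 614.2 kN → weld metal.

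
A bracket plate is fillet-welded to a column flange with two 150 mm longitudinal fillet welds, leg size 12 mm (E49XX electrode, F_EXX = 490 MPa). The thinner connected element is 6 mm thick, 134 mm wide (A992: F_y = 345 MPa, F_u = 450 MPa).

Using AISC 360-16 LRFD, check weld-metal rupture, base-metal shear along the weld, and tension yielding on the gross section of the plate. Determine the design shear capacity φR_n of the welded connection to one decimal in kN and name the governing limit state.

Weld metal: throat = 0.707×12 = 8.484 mm, L = 2×150 = 300 mm. φR_n = 0.75 × 0.6 × 490 × 8.484 × 300 = 561.2 kN.
Base metal shear (6 mm plate): yield φR_n = 1.0×0.6×345×6×300 = 372.6 kN; rupture φR_n = 0.75×0.6×450×6×300 = 364.5 kN; take 364.5 kN (rupture).
Tension yield (gross): A_g = 134×6 = 804 mm². φR_n = 0.90 × 345 × 804 = 249.6 kN.
Governing: min(561.2, 364.5, 249.6) = 249.6 kN → gross-section yield.

249.6 kN (gross-section yield governs)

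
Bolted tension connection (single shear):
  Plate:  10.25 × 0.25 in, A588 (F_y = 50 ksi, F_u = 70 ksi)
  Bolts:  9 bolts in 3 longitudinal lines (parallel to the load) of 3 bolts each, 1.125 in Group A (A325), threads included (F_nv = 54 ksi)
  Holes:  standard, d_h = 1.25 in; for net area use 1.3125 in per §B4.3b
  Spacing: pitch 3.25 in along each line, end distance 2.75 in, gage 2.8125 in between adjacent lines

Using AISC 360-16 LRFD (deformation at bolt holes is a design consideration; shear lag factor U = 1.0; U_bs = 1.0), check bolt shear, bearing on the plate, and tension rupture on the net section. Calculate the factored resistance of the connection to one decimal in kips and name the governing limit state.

Bolt shear: A_b = π(1.125)²/4 = 0.99402 in². φR_n = 0.75 × 54 × 0.99402 × 9 × 1 = 362.3 kips.
Bearing (0.25 in plate, F_u = 70 ksi): end bolts L_c = 2.75 − 1.25/2 = 2.125, R_n = min(1.2×2.125×0.25×70, 2.4×1.125×0.25×70) = 44.625 kips/bolt; interior L_c = 3.25 − 1.25 = 2, R_n = 42 kips/bolt. φR_n = 0.75 × (3×44.625 + 6×42) = 289.4 kips.
Tension rupture (net): A_n = (10.25 − 3×1.3125)×0.25 = 1.5781 in² (U = 1.0, A_e = A_n). φR_n = 0.75 × 70 × 1.5781 = 82.9 kips.
Governing: min(362.3, 289.4, 82.9) = 82.9 kips → net-section rupture.

82.9 kips (net-section rupture governs)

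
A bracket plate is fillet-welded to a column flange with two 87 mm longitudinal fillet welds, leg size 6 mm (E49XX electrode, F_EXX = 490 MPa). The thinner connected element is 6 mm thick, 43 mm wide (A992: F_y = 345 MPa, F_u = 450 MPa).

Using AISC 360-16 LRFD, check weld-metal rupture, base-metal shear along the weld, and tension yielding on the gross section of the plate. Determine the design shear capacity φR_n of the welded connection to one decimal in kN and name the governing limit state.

Weld metal: throat = 0.707×6 = 4.242 mm, L = 2×87 = 174 mm. φR_n = 0.75 × 0.6 × 490 × 4.242 × 174 = 162.8 kN.
Base metal shear (6 mm plate): yield φR_n = 1.0×0.6×345×6×174 = 216.1 kN; rupture φR_n = 0.75×0.6×450×6×174 = 211.4 kN; take 211.4 kN (rupture).
Tension yield (gross): A_g = 43×6 = 258 mm². φR_n = 0.90 × 345 × 258 = 80.1 kN.
Governing: min(162.8, 211.4, 80.1) = 80.1 kN → gross-section yield.

80.1 kN (gross-section yield governs)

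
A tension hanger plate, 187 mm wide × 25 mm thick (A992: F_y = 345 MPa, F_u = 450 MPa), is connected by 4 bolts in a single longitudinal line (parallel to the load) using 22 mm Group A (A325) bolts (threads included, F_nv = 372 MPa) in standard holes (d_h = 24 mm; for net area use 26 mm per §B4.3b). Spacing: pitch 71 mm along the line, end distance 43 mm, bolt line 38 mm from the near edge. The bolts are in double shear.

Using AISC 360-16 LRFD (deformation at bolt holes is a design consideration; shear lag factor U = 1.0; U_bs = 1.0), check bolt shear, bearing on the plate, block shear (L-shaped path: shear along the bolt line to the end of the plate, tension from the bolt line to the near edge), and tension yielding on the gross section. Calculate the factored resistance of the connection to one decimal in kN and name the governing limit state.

Bolt shear: A_b = π(22)²/4 = 380.13 mm². φR_n = 0.75 × 372 × 380.13 × 4 × 2 = 848.5 kN.
Bearing (25 mm plate, F_u = 450 MPa): end bolts L_c = 43 − 24/2 = 31, R_n = min(1.2×31×25×450, 2.4×22×25×450) = 418.5 kN/bolt; interior L_c = 71 − 24 = 47, R_n = 594 kN/bolt. φR_n = 0.75 × (1×418.5 + 3×594) = 1650.4 kN.
Block shear: shear path 1×[43+3×71] = 1×256 mm, A_gv = 6400, A_nv = 1×(256 − 3.5×26)×25 = 4125 mm²; tension to near edge: (38 − 0.5×26)×25 = 625 mm². R_n = min(0.6×450×4125, 0.6×345×6400) + 1.0×450×625 = min(1113.8, 1324.8) + 281.25 = 1395.1 kN. φR_n = 0.75 × 1395.1 = 1046.3 kN.
Tension yield (gross): A_g = 187×25 = 4675 mm². φR_n = 0.90 × 345 × 4675 = 1451.6 kN.
Governing: min(848.5, 1650.4, 1046.3, 1451.6) = 848.5 kN → bolt shear.

848.5 kN (bolt shear governs)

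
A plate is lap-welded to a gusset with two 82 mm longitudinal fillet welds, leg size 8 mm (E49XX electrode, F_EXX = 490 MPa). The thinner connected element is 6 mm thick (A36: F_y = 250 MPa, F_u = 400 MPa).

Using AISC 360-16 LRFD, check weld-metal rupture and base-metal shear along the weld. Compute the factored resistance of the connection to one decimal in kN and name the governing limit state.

147.6 kN (base-metal shear governs)

Weld metal: throat = 0.707×8 = 5.656 mm, L = 2×82 = 164 mm. φR_n = 0.75 × 0.6 × 490 × 5.656 × 164 = 204.5 kN.
Base metal shear (6 mm plate): yield φR_n = 1.0×0.6×250×6×164 = 147.6 kN; rupture φR_n = 0.75×0.6×400×6×164 = 177.1 kN; take 147.6 kN (yield).
Governing: min(204.5, 147.6) = 147.6 kN → base-metal shear.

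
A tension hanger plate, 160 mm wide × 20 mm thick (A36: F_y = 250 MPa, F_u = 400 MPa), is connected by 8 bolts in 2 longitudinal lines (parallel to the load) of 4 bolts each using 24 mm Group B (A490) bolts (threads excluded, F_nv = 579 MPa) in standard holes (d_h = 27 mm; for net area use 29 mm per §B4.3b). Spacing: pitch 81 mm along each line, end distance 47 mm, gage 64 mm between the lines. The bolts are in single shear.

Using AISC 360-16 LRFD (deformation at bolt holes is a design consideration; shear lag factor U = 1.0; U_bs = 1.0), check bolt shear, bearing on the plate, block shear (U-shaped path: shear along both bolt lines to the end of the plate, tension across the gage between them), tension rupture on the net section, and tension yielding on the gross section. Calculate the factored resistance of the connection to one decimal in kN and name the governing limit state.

612.0 kN (net-section rupture governs)

Bolt shear: A_b = π(24)²/4 = 452.39 mm². φR_n = 0.75 × 579 × 452.39 × 8 × 1 = 1571.6 kN.
Bearing (20 mm plate, F_u = 400 MPa): end bolts L_c = 47 − 27/2 = 33.5, R_n = min(1.2×33.5×20×400, 2.4×24×20×400) = 321.6 kN/bolt; interior L_c = 81 − 27 = 54, R_n = 460.8 kN/bolt. φR_n = 0.75 × (2×321.6 + 6×460.8) = 2556.0 kN.
Block shear: shear path 2×[47+3×81] = 2×290 mm, A_gv = 11600, A_nv = 2×(290 − 3.5×29)×20 = 7540 mm²; tension across gage: (64 − 1×29)×20 = 700 mm². R_n = min(0.6×400×7540, 0.6×250×11600) + 1.0×400×700 = min(1809.6, 1740) + 280 = 2020 kN. φR_n = 0.75 × 2020 = 1515.0 kN.
Tension rupture (net): A_n = (160 − 2×29)×20 = 2040 mm² (U = 1.0, A_e = A_n). φR_n = 0.75 × 400 × 2040 = 612.0 kN.
Tension yield (gross): A_g = 160×20 = 3200 mm². φR_n = 0.90 × 250 × 3200 = 720.0 kN.
Governing: min(1571.6, 2556.0, 1515.0, 612.0, 720.0) = 612.0 kN → net-section rupture.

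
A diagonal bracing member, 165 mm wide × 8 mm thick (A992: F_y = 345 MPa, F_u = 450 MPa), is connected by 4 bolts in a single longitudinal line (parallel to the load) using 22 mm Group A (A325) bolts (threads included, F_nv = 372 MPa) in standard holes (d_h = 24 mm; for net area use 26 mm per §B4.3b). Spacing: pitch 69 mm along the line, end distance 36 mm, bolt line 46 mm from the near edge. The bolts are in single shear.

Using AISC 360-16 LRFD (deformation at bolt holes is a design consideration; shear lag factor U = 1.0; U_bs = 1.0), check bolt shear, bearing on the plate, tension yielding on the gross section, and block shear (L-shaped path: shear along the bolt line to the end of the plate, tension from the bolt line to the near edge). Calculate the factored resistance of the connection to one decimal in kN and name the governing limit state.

335.3 kN (block shear governs)

Bolt shear: A_b = π(22)²/4 = 380.13 mm². φR_n = 0.75 × 372 × 380.13 × 4 × 1 = 424.2 kN.
Bearing (8 mm plate, F_u = 450 MPa): end bolts L_c = 36 − 24/2 = 24, R_n = min(1.2×24×8×450, 2.4×22×8×450) = 103.68 kN/bolt; interior L_c = 69 − 24 = 45, R_n = 190.08 kN/bolt. φR_n = 0.75 × (1×103.68 + 3×190.08) = 505.4 kN.
Tension yield (gross): A_g = 165×8 = 1320 mm². φR_n = 0.90 × 345 × 1320 = 409.9 kN.
Block shear: shear path 1×[36+3×69] = 1×243 mm, A_gv = 1944, A_nv = 1×(243 − 3.5×26)×8 = 1216 mm²; tension to near edge: (46 − 0.5×26)×8 = 264 mm². R_n = min(0.6×450×1216, 0.6×345×1944) + 1.0×450×264 = min(328.32, 402.41) + 118.8 = 447.12 kN. φR_n = 0.75 × 447.12 = 335.3 kN.
Governing: min(424.2, 505.4, 409.9, 335.3) = 335.3 kN → block shear.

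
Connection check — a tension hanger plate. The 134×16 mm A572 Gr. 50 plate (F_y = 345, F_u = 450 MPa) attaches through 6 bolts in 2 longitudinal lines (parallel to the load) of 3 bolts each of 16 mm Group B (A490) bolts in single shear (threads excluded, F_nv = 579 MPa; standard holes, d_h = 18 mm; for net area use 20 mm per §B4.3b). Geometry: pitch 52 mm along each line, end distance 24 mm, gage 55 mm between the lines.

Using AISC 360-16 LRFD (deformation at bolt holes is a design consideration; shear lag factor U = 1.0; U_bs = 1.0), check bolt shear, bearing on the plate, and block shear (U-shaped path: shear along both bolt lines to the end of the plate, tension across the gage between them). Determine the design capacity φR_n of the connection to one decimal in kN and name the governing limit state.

Bolt shear: A_b = π(16)²/4 = 201.06 mm². φR_n = 0.75 × 579 × 201.06 × 6 × 1 = 523.9 kN.
Bearing (16 mm plate, F_u = 450 MPa): end bolts L_c = 24 − 18/2 = 15, R_n = min(1.2×15×16×450, 2.4×16×16×450) = 129.6 kN/bolt; interior L_c = 52 − 18 = 34, R_n = 276.48 kN/bolt. φR_n = 0.75 × (2×129.6 + 4×276.48) = 1023.8 kN.
Block shear: shear path 2×[24+2×52] = 2×128 mm, A_gv = 4096, A_nv = 2×(128 − 2.5×20)×16 = 2496 mm²; tension across gage: (55 − 1×20)×16 = 560 mm². R_n = min(0.6×450×2496, 0.6×345×4096) + 1.0×450×560 = min(673.92, 847.87) + 252 = 925.92 kN. φR_n = 0.75 × 925.92 = 694.4 kN.
Governing: min(523.9, 1023.8, 694.4) = 523.9 kN → bolt shear.

523.9 kN (bolt shear governs)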